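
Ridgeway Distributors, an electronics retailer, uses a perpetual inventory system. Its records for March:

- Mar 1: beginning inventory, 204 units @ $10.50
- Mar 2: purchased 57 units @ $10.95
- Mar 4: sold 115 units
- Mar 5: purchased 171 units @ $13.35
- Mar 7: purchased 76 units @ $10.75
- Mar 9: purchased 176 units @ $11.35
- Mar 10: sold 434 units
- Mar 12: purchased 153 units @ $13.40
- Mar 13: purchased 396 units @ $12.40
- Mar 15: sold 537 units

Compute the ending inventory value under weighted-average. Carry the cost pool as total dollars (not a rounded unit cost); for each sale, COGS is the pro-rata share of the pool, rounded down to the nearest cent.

Ending inventory = $1,834.74

After Mar 1: 204 on hand, pool $2,142.00 (≈ $10.5000 each)
After Mar 2: 261 on hand, pool $2,766.15 (≈ $10.5983 each)
Mar 4, sell 115: 115/261 × $2,766.15 → $1,218.80
After Mar 5: 317 on hand, pool $3,830.20 (≈ $12.0826 each)
After Mar 7: 393 on hand, pool $4,647.20 (≈ $11.8249 each)
After Mar 9: 569 on hand, pool $6,644.80 (≈ $11.6780 each)
Mar 10, sell 434: 434/569 × $6,644.80 → $5,068.26
After Mar 12: 288 on hand, pool $3,626.74 (≈ $12.5928 each)
After Mar 13: 684 on hand, pool $8,537.14 (≈ $12.4812 each)
Mar 15, sell 537: 537/684 × $8,537.14 → $6,702.40
Total COGS = $1,218.80 + $5,068.26 + $6,702.40 = $12,989.46
Ending inventory (cost pool remaining) = $1,834.74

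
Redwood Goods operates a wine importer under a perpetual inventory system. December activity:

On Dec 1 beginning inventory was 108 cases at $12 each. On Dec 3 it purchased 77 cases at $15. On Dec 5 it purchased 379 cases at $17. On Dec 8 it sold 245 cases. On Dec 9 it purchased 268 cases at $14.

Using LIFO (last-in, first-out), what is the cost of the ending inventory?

Dec 8, 245 sold [LIFO — newest first]: 245 @ $17 = $4,165
Ending inventory: 108 @ $12 + 77 @ $15 + 134 @ $17 + 268 @ $14 = $8,481

Ending inventory = $8,481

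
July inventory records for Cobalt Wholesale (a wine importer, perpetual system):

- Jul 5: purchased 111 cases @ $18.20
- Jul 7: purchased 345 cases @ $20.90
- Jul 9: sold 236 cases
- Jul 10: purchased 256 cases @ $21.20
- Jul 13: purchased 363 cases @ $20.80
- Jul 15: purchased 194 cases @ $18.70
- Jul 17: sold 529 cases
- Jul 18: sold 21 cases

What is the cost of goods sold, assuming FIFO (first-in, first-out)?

COGS = $16,197.10

Jul 9, 236 sold [FIFO — oldest first]: 111 @ $18.20 + 125 @ $20.90 = $4,632.70
Jul 17, 529 sold [FIFO — oldest first]: 220 @ $20.90 + 256 @ $21.20 + 53 @ $20.80 = $11,127.60
Jul 18, 21 sold [FIFO — oldest first]: 21 @ $20.80 = $436.80
Total COGS = $4,632.70 + $11,127.60 + $436.80 = $16,197.10
Ending inventory: 289 @ $20.80 + 194 @ $18.70 = $9,639.00
Check: goods available $25,836.10 = COGS $16,197.10 + ending $9,639.00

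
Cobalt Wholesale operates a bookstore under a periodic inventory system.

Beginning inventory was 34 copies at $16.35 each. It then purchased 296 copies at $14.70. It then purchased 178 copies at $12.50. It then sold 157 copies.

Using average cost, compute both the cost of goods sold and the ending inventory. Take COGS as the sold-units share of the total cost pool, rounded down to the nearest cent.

COGS = $2,204.21; ending inventory = $4,927.89

Sale 1, sell 157: 157/508 × $7,132.10 → $2,204.21
Ending inventory (cost pool remaining) = $4,927.89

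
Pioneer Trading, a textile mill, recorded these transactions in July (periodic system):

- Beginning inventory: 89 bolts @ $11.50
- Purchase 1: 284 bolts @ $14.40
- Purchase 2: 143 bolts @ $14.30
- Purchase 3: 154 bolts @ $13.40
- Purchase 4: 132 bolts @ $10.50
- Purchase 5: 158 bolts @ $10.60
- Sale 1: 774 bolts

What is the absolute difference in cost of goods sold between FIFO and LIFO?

$451.50

FIFO COGS: 89 @ $11.50 + 284 @ $14.40 + 143 @ $14.30 + 154 @ $13.40 + 104 @ $10.50 = $10,313.60
LIFO COGS: 158 @ $10.60 + 132 @ $10.50 + 154 @ $13.40 + 143 @ $14.30 + 187 @ $14.40 = $9,862.10
Difference = |$10,313.60 − $9,862.10| = $451.50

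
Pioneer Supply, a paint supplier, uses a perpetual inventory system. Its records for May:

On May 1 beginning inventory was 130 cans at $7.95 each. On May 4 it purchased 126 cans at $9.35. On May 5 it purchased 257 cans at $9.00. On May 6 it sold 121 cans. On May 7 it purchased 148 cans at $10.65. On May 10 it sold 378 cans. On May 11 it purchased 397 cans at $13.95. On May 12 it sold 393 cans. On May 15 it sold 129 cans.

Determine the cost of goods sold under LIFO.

COGS = $11,344.80

May 6, 121 sold [LIFO — newest first]: 121 @ $9.00 = $1,089.00
May 10, 378 sold [LIFO — newest first]: 148 @ $10.65 + 136 @ $9.00 + 94 @ $9.35 = $3,679.10
May 12, 393 sold [LIFO — newest first]: 393 @ $13.95 = $5,482.35
May 15, 129 sold [LIFO — newest first]: 4 @ $13.95 + 32 @ $9.35 + 93 @ $7.95 = $1,094.35
Total COGS = $1,089.00 + $3,679.10 + $5,482.35 + $1,094.35 = $11,344.80
Ending inventory: 37 @ $7.95 = $294.15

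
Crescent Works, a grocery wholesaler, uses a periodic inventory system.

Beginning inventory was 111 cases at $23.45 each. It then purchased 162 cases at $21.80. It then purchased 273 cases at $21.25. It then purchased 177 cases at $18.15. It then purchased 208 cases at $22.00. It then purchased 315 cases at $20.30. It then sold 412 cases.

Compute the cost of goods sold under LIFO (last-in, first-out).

COGS = $8,528.50

Sale 1 (412) [LIFO — newest first]: 315 @ $20.30 + 97 @ $22.00 = $8,528.50
Ending inventory: 111 @ $23.45 + 162 @ $21.80 + 273 @ $21.25 + 177 @ $18.15 + 111 @ $22.00 = $17,590.35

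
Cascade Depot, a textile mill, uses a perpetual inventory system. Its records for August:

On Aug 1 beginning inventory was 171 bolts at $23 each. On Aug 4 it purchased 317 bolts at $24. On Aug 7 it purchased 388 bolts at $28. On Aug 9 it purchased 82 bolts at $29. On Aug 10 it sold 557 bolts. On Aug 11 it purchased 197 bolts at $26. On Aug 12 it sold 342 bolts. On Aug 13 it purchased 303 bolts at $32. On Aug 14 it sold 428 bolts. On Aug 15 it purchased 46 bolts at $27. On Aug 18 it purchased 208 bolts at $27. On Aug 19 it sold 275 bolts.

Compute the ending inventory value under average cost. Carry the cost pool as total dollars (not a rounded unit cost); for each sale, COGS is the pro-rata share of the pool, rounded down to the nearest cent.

Ending inventory = $3,052.80

After Aug 1: 171 on hand, pool $3,933.00 (≈ $23.0000 each)
After Aug 4: 488 on hand, pool $11,541.00 (≈ $23.6496 each)
After Aug 7: 876 on hand, pool $22,405.00 (≈ $25.5765 each)
After Aug 9: 958 on hand, pool $24,783.00 (≈ $25.8695 each)
Aug 10, sell 557: 557/958 × $24,783.00 → $14,409.32
After Aug 11: 598 on hand, pool $15,495.68 (≈ $25.9125 each)
Aug 12, sell 342: 342/598 × $15,495.68 → $8,862.07
After Aug 13: 559 on hand, pool $16,329.61 (≈ $29.2122 each)
Aug 14, sell 428: 428/559 × $16,329.61 → $12,502.81
After Aug 15: 177 on hand, pool $5,068.80 (≈ $28.6373 each)
After Aug 18: 385 on hand, pool $10,684.80 (≈ $27.7527 each)
Aug 19, sell 275: 275/385 × $10,684.80 → $7,632.00
Total COGS = $14,409.32 + $8,862.07 + $12,502.81 + $7,632.00 = $43,406.20
Ending inventory (cost pool remaining) = $3,052.80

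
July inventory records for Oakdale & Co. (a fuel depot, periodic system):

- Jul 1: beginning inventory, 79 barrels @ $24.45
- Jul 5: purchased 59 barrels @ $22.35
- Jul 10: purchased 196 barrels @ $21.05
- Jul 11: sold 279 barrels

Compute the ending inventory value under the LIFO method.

Jul 11, 279 sold [LIFO — newest first]: 196 @ $21.05 + 59 @ $22.35 + 24 @ $24.45 = $6,031.25
Ending inventory: 55 @ $24.45 = $1,344.75
Check: goods available $7,376.00 = COGS $6,031.25 + ending $1,344.75

Ending inventory = $1,344.75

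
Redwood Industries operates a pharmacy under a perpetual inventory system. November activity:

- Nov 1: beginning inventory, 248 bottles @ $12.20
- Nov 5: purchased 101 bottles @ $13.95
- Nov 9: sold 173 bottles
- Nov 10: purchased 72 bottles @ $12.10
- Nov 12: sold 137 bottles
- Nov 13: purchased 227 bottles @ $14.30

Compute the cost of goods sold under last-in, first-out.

Nov 9, 173 sold [LIFO — newest first]: 101 @ $13.95 + 72 @ $12.20 = $2,287.35
Nov 12, 137 sold [LIFO — newest first]: 72 @ $12.10 + 65 @ $12.20 = $1,664.20
Total COGS = $2,287.35 + $1,664.20 = $3,951.55
Ending inventory: 111 @ $12.20 + 227 @ $14.30 = $4,600.30
Check: goods available $8,551.85 = COGS $3,951.55 + ending $4,600.30

COGS = $3,951.55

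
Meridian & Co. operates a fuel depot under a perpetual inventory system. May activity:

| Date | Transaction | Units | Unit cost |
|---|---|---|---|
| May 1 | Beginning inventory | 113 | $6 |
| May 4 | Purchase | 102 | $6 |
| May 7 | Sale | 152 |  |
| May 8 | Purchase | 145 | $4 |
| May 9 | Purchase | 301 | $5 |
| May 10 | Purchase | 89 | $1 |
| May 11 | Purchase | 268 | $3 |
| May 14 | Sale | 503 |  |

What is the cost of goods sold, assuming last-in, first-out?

May 7, 152 sold [LIFO — newest first]: 102 @ $6 + 50 @ $6 = $912
May 14, 503 sold [LIFO — newest first]: 268 @ $3 + 89 @ $1 + 146 @ $5 = $1,623
Total COGS = $912 + $1,623 = $2,535
Ending inventory: 63 @ $6 + 145 @ $4 + 155 @ $5 = $1,733
Check: goods available $4,268 = COGS $2,535 + ending $1,733

COGS = $2,535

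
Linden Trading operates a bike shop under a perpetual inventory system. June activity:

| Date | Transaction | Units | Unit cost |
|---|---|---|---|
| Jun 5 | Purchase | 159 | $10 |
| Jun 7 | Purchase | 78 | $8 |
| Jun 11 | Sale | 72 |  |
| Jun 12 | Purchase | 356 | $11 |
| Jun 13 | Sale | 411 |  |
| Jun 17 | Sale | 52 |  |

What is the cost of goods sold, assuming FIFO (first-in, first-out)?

Jun 11, 72 sold [FIFO — oldest first]: 72 @ $10 = $720
Jun 13, 411 sold [FIFO — oldest first]: 87 @ $10 + 78 @ $8 + 246 @ $11 = $4,200
Jun 17, 52 sold [FIFO — oldest first]: 52 @ $11 = $572
Total COGS = $720 + $4,200 + $572 = $5,492
Ending inventory: 58 @ $11 = $638
Check: goods available $6,130 = COGS $5,492 + ending $638

COGS = $5,492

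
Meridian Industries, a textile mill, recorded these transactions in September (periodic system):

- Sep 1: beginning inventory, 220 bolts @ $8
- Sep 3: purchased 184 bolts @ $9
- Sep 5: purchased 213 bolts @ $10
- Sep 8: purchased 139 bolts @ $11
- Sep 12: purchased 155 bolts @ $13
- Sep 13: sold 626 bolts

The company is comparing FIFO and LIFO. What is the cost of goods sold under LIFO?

COGS = $6,745

FIFO COGS: 220 @ $8 + 184 @ $9 + 213 @ $10 + 9 @ $11 = $5,645
LIFO COGS: 155 @ $13 + 139 @ $11 + 213 @ $10 + 119 @ $9 = $6,745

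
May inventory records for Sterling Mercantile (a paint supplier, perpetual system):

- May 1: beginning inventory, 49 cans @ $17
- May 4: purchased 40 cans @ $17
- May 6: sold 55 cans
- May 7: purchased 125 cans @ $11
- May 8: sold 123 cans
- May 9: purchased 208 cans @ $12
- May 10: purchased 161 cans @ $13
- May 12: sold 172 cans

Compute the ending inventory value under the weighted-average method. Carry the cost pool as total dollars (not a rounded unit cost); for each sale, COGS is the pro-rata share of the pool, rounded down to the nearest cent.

After May 1: 49 on hand, pool $833.00 (≈ $17.0000 each)
After May 4: 89 on hand, pool $1,513.00 (≈ $17.0000 each)
May 6, sell 55: 55/89 × $1,513.00 → $935.00
After May 7: 159 on hand, pool $1,953.00 (≈ $12.2830 each)
May 8, sell 123: 123/159 × $1,953.00 → $1,510.81
After May 9: 244 on hand, pool $2,938.19 (≈ $12.0418 each)
After May 10: 405 on hand, pool $5,031.19 (≈ $12.4227 each)
May 12, sell 172: 172/405 × $5,031.19 → $2,136.70
Total COGS = $935.00 + $1,510.81 + $2,136.70 = $4,582.51
Ending inventory (cost pool remaining) = $2,894.49

Ending inventory = $2,894.49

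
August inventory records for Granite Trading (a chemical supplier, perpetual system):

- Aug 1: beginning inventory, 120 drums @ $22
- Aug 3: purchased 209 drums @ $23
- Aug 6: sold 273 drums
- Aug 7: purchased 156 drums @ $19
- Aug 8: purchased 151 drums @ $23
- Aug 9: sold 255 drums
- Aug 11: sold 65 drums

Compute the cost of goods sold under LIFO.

COGS = $12,938

Aug 6, 273 sold [LIFO — newest first]: 209 @ $23 + 64 @ $22 = $6,215
Aug 9, 255 sold [LIFO — newest first]: 151 @ $23 + 104 @ $19 = $5,449
Aug 11, 65 sold [LIFO — newest first]: 52 @ $19 + 13 @ $22 = $1,274
Total COGS = $6,215 + $5,449 + $1,274 = $12,938
Ending inventory: 43 @ $22 = $946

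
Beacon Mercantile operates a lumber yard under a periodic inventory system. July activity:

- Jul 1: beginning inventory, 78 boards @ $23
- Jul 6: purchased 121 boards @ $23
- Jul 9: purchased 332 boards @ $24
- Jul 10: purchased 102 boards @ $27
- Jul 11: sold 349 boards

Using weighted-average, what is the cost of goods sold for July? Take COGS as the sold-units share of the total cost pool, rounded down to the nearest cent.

COGS = $8,434.99

Jul 11, sell 349: 349/633 × $15,299.00 → $8,434.99
Ending inventory (cost pool remaining) = $6,864.01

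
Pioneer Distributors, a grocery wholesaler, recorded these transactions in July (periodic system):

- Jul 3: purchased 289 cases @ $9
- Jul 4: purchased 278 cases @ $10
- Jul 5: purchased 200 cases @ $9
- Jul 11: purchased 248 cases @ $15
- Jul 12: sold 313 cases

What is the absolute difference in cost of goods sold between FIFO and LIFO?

FIFO COGS: 289 @ $9 + 24 @ $10 = $2,841
LIFO COGS: 248 @ $15 + 65 @ $9 = $4,305
Difference = |$2,841 − $4,305| = $1,464

$1,464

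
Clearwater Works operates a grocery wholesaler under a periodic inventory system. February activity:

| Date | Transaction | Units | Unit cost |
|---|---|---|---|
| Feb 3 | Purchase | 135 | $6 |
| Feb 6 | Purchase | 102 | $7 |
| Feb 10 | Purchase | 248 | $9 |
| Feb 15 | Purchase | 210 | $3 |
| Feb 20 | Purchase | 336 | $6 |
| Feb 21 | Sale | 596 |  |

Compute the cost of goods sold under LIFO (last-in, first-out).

Feb 21, 596 sold [LIFO — newest first]: 336 @ $6 + 210 @ $3 + 50 @ $9 = $3,096
Ending inventory: 135 @ $6 + 102 @ $7 + 198 @ $9 = $3,306
Check: goods available $6,402 = COGS $3,096 + ending $3,306

COGS = $3,096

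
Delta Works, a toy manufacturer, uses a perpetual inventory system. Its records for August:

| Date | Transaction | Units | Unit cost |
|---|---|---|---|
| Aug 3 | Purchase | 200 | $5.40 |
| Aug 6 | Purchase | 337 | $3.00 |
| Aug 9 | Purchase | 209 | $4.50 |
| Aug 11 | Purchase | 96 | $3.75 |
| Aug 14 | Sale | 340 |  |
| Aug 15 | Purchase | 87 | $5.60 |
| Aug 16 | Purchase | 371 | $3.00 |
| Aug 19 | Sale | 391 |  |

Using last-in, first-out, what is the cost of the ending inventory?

Aug 14, 340 sold [LIFO — newest first]: 96 @ $3.75 + 209 @ $4.50 + 35 @ $3.00 = $1,405.50
Aug 19, 391 sold [LIFO — newest first]: 371 @ $3.00 + 20 @ $5.60 = $1,225.00
Total COGS = $1,405.50 + $1,225.00 = $2,630.50
Ending inventory: 200 @ $5.40 + 302 @ $3.00 + 67 @ $5.60 = $2,361.20

Ending inventory = $2,361.20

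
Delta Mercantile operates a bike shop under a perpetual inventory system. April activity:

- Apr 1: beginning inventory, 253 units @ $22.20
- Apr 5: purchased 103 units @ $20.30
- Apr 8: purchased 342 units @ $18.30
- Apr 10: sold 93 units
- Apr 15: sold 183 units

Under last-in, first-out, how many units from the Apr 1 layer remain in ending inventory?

Apr 10, 93 sold [LIFO — newest first]: 93 @ $18.30 = $1,701.90
Apr 15, 183 sold [LIFO — newest first]: 183 @ $18.30 = $3,348.90
Total COGS = $1,701.90 + $3,348.90 = $5,050.80
Ending inventory: 253 @ $22.20 + 103 @ $20.30 + 66 @ $18.30 = $8,915.30
Check: goods available $13,966.10 = COGS $5,050.80 + ending $8,915.30

253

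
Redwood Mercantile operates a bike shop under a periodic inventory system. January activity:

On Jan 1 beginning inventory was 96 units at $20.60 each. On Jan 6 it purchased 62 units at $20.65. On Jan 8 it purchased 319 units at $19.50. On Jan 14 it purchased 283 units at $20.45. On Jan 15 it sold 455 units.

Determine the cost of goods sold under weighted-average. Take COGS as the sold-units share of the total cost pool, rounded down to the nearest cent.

COGS = $9,139.36

Jan 15, sell 455: 455/760 × $15,265.75 → $9,139.36
Ending inventory (cost pool remaining) = $6,126.39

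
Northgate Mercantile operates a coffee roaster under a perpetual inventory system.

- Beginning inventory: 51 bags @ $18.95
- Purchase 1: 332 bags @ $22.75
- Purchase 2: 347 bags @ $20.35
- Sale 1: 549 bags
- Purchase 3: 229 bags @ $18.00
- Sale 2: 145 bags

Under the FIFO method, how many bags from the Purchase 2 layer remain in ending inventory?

Sale 1 (549) [FIFO — oldest first]: 51 @ $18.95 + 332 @ $22.75 + 166 @ $20.35 = $11,897.55
Sale 2 (145) [FIFO — oldest first]: 145 @ $20.35 = $2,950.75
Total COGS = $11,897.55 + $2,950.75 = $14,848.30
Ending inventory: 36 @ $20.35 + 229 @ $18.00 = $4,854.60

36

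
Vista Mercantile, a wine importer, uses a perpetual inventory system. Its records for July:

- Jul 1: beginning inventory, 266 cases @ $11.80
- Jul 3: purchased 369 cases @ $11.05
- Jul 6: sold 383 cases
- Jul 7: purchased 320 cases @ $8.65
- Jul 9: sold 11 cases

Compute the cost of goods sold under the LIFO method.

COGS = $4,337.80

Jul 6, 383 sold [LIFO — newest first]: 369 @ $11.05 + 14 @ $11.80 = $4,242.65
Jul 9, 11 sold [LIFO — newest first]: 11 @ $8.65 = $95.15
Total COGS = $4,242.65 + $95.15 = $4,337.80
Ending inventory: 252 @ $11.80 + 309 @ $8.65 = $5,646.45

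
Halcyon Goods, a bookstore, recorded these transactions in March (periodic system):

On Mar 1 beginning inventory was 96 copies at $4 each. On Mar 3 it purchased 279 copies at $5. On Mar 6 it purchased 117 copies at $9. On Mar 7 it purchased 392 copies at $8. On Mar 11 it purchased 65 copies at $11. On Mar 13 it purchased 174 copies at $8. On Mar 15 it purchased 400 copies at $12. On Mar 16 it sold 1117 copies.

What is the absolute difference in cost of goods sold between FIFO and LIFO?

$2,790

FIFO COGS: 96 @ $4 + 279 @ $5 + 117 @ $9 + 392 @ $8 + 65 @ $11 + 168 @ $8 = $8,027
LIFO COGS: 400 @ $12 + 174 @ $8 + 65 @ $11 + 392 @ $8 + 86 @ $9 = $10,817
Difference = |$8,027 − $10,817| = $2,790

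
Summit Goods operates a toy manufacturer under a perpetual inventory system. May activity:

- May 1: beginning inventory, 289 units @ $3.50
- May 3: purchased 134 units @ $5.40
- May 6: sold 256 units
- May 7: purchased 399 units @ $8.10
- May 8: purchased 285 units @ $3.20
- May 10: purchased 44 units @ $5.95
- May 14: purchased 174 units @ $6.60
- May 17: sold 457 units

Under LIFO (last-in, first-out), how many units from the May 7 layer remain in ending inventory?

399

May 6, 256 sold [LIFO — newest first]: 134 @ $5.40 + 122 @ $3.50 = $1,150.60
May 17, 457 sold [LIFO — newest first]: 174 @ $6.60 + 44 @ $5.95 + 239 @ $3.20 = $2,175.00
Total COGS = $1,150.60 + $2,175.00 = $3,325.60
Ending inventory: 167 @ $3.50 + 399 @ $8.10 + 46 @ $3.20 = $3,963.60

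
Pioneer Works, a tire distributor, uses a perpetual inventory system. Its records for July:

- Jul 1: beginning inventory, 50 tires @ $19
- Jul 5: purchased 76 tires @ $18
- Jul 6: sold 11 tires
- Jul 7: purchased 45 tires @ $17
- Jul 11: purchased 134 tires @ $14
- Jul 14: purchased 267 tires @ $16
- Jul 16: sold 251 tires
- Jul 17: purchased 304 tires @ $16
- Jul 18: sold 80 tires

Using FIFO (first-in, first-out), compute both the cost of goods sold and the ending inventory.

COGS = $5,551; ending inventory = $8,544

Jul 6, 11 sold [FIFO — oldest first]: 11 @ $19 = $209
Jul 16, 251 sold [FIFO — oldest first]: 39 @ $19 + 76 @ $18 + 45 @ $17 + 91 @ $14 = $4,148
Jul 18, 80 sold [FIFO — oldest first]: 43 @ $14 + 37 @ $16 = $1,194
Total COGS = $209 + $4,148 + $1,194 = $5,551
Ending inventory: 230 @ $16 + 304 @ $16 = $8,544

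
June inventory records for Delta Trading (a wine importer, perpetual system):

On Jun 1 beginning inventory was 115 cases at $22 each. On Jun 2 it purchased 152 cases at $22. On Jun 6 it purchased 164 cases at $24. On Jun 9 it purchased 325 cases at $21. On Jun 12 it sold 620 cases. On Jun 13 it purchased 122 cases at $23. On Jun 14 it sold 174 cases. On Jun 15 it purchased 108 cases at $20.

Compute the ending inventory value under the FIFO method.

Jun 12, 620 sold [FIFO — oldest first]: 115 @ $22 + 152 @ $22 + 164 @ $24 + 189 @ $21 = $13,779
Jun 14, 174 sold [FIFO — oldest first]: 136 @ $21 + 38 @ $23 = $3,730
Total COGS = $13,779 + $3,730 = $17,509
Ending inventory: 84 @ $23 + 108 @ $20 = $4,092

Ending inventory = $4,092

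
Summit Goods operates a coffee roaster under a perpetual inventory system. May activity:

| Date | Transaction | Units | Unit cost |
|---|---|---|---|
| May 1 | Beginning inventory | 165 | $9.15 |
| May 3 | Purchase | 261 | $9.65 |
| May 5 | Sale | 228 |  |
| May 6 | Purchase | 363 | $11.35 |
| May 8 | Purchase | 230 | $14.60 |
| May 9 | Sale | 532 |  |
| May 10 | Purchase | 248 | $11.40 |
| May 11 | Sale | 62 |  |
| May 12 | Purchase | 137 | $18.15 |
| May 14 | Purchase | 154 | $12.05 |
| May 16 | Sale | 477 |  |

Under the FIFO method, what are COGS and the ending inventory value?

May 5, 228 sold [FIFO — oldest first]: 165 @ $9.15 + 63 @ $9.65 = $2,117.70
May 9, 532 sold [FIFO — oldest first]: 198 @ $9.65 + 334 @ $11.35 = $5,701.60
May 11, 62 sold [FIFO — oldest first]: 29 @ $11.35 + 33 @ $14.60 = $810.95
May 16, 477 sold [FIFO — oldest first]: 197 @ $14.60 + 248 @ $11.40 + 32 @ $18.15 = $6,284.20
Total COGS = $2,117.70 + $5,701.60 + $810.95 + $6,284.20 = $14,914.45
Ending inventory: 105 @ $18.15 + 154 @ $12.05 = $3,761.45

COGS = $14,914.45; ending inventory = $3,761.45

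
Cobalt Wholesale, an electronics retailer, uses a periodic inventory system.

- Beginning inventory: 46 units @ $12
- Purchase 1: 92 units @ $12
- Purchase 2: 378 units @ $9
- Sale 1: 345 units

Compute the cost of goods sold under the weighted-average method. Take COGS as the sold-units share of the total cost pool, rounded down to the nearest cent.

Sale 1, sell 345: 345/516 × $5,058.00 → $3,381.80
Ending inventory (cost pool remaining) = $1,676.20

COGS = $3,381.80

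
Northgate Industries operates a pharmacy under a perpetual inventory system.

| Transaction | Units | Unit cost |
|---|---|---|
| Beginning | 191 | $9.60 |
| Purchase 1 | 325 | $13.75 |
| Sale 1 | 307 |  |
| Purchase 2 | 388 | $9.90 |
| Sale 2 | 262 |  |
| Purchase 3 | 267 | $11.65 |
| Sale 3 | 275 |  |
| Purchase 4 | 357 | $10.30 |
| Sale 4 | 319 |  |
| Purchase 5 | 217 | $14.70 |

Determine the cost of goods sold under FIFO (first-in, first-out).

Sale 1 (307) [FIFO — oldest first]: 191 @ $9.60 + 116 @ $13.75 = $3,428.60
Sale 2 (262) [FIFO — oldest first]: 209 @ $13.75 + 53 @ $9.90 = $3,398.45
Sale 3 (275) [FIFO — oldest first]: 275 @ $9.90 = $2,722.50
Sale 4 (319) [FIFO — oldest first]: 60 @ $9.90 + 259 @ $11.65 = $3,611.35
Total COGS = $3,428.60 + $3,398.45 + $2,722.50 + $3,611.35 = $13,160.90
Ending inventory: 8 @ $11.65 + 357 @ $10.30 + 217 @ $14.70 = $6,960.20
Check: goods available $20,121.10 = COGS $13,160.90 + ending $6,960.20

COGS = $13,160.90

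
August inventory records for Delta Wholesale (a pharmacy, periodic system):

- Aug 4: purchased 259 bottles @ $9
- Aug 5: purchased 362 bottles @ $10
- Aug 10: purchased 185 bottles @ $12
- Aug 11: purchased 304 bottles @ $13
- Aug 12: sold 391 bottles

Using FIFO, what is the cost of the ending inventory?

Aug 12, 391 sold [FIFO — oldest first]: 259 @ $9 + 132 @ $10 = $3,651
Ending inventory: 230 @ $10 + 185 @ $12 + 304 @ $13 = $8,472
Check: goods available $12,123 = COGS $3,651 + ending $8,472

Ending inventory = $8,472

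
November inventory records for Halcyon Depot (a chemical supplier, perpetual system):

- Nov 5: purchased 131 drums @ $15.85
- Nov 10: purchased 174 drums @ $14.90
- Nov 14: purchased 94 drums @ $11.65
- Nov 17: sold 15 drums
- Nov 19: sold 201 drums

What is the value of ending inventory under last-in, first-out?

Ending inventory = $2,851.15

Nov 17, 15 sold [LIFO — newest first]: 15 @ $11.65 = $174.75
Nov 19, 201 sold [LIFO — newest first]: 79 @ $11.65 + 122 @ $14.90 = $2,738.15
Total COGS = $174.75 + $2,738.15 = $2,912.90
Ending inventory: 131 @ $15.85 + 52 @ $14.90 = $2,851.15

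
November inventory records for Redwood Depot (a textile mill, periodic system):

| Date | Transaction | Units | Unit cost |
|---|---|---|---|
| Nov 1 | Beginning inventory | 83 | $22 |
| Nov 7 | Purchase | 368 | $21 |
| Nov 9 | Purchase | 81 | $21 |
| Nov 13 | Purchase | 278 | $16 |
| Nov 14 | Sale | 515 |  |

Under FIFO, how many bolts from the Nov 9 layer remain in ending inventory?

17

Nov 14, 515 sold [FIFO — oldest first]: 83 @ $22 + 368 @ $21 + 64 @ $21 = $10,898
Ending inventory: 17 @ $21 + 278 @ $16 = $4,805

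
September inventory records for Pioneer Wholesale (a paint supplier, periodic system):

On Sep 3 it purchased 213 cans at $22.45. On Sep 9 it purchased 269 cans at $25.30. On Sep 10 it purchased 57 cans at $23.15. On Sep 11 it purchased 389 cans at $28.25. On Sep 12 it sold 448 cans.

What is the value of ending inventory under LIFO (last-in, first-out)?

Ending inventory = $11,536.95

Sep 12, 448 sold [LIFO — newest first]: 389 @ $28.25 + 57 @ $23.15 + 2 @ $25.30 = $12,359.40
Ending inventory: 213 @ $22.45 + 267 @ $25.30 = $11,536.95
Check: goods available $23,896.35 = COGS $12,359.40 + ending $11,536.95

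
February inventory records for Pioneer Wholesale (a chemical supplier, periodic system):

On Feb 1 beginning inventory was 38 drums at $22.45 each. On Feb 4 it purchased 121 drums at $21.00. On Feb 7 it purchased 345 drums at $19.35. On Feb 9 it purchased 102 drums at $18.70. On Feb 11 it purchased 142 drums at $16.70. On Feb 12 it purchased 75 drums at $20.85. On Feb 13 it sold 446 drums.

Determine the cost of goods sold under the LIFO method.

Feb 13, 446 sold [LIFO — newest first]: 75 @ $20.85 + 142 @ $16.70 + 102 @ $18.70 + 127 @ $19.35 = $8,300.00
Ending inventory: 38 @ $22.45 + 121 @ $21.00 + 218 @ $19.35 = $7,612.40

COGS = $8,300.00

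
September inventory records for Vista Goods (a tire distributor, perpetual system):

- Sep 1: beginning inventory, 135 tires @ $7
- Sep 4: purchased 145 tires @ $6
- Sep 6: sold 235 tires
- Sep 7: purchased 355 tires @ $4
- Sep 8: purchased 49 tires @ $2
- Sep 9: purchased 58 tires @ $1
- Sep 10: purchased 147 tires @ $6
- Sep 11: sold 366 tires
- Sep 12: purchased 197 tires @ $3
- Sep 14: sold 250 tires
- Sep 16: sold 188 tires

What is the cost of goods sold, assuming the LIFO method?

COGS = $4,541

Sep 6, 235 sold [LIFO — newest first]: 145 @ $6 + 90 @ $7 = $1,500
Sep 11, 366 sold [LIFO — newest first]: 147 @ $6 + 58 @ $1 + 49 @ $2 + 112 @ $4 = $1,486
Sep 14, 250 sold [LIFO — newest first]: 197 @ $3 + 53 @ $4 = $803
Sep 16, 188 sold [LIFO — newest first]: 188 @ $4 = $752
Total COGS = $1,500 + $1,486 + $803 + $752 = $4,541
Ending inventory: 45 @ $7 + 2 @ $4 = $323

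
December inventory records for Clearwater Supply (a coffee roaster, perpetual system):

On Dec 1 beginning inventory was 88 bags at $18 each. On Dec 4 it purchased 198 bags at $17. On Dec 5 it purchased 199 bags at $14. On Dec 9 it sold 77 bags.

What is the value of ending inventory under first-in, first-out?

Ending inventory = $6,350

Dec 9, 77 sold [FIFO — oldest first]: 77 @ $18 = $1,386
Ending inventory: 11 @ $18 + 198 @ $17 + 199 @ $14 = $6,350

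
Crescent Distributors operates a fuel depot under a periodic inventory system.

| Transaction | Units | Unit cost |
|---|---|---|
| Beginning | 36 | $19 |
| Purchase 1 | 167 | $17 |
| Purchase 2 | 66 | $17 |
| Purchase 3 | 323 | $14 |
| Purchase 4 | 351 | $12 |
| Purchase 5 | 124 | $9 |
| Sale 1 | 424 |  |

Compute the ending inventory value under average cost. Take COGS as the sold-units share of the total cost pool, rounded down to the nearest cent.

Ending inventory = $8,735.04

Sale 1, sell 424: 424/1067 × $14,495.00 → $5,759.96
Ending inventory (cost pool remaining) = $8,735.04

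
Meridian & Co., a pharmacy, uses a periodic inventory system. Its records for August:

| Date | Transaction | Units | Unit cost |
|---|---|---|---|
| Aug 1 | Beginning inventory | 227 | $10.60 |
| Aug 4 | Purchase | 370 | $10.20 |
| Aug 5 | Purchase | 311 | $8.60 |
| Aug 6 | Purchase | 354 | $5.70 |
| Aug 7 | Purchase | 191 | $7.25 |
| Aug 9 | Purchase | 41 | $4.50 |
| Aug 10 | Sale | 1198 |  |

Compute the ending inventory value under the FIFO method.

Aug 10, 1198 sold [FIFO — oldest first]: 227 @ $10.60 + 370 @ $10.20 + 311 @ $8.60 + 290 @ $5.70 = $10,507.80
Ending inventory: 64 @ $5.70 + 191 @ $7.25 + 41 @ $4.50 = $1,934.05
Check: goods available $12,441.85 = COGS $10,507.80 + ending $1,934.05

Ending inventory = $1,934.05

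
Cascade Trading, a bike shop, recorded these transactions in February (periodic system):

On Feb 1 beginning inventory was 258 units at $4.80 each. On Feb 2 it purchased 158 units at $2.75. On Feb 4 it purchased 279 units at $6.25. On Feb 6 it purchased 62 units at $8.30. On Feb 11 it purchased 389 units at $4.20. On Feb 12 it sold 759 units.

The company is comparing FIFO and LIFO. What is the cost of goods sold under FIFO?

FIFO COGS: 258 @ $4.80 + 158 @ $2.75 + 279 @ $6.25 + 62 @ $8.30 + 2 @ $4.20 = $3,939.65
LIFO COGS: 389 @ $4.20 + 62 @ $8.30 + 279 @ $6.25 + 29 @ $2.75 = $3,971.90

COGS = $3,939.65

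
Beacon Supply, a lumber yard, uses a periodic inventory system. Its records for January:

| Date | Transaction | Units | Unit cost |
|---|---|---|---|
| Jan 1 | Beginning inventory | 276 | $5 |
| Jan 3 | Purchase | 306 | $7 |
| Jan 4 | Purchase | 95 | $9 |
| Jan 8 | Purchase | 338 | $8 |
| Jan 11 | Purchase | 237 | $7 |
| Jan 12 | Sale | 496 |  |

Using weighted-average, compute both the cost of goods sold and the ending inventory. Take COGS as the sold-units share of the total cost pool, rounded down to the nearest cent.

Jan 12, sell 496: 496/1252 × $8,740.00 → $3,462.49
Ending inventory (cost pool remaining) = $5,277.51
Check: goods available $8,740.00 = COGS $3,462.49 + ending $5,277.51

COGS = $3,462.49; ending inventory = $5,277.51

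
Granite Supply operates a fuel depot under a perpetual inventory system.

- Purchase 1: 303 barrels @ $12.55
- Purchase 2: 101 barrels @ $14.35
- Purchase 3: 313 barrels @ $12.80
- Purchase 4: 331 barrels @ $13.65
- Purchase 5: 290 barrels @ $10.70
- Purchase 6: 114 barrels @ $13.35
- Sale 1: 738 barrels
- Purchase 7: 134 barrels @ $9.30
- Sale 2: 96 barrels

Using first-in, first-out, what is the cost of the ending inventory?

Ending inventory = $8,792.20

Sale 1 (738) [FIFO — oldest first]: 303 @ $12.55 + 101 @ $14.35 + 313 @ $12.80 + 21 @ $13.65 = $9,545.05
Sale 2 (96) [FIFO — oldest first]: 96 @ $13.65 = $1,310.40
Total COGS = $9,545.05 + $1,310.40 = $10,855.45
Ending inventory: 214 @ $13.65 + 290 @ $10.70 + 114 @ $13.35 + 134 @ $9.30 = $8,792.20
Check: goods available $19,647.65 = COGS $10,855.45 + ending $8,792.20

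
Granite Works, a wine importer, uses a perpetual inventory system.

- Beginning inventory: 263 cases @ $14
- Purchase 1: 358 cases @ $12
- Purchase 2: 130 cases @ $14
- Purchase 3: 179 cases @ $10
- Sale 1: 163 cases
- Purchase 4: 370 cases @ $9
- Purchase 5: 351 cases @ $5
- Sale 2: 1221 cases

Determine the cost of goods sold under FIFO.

Sale 1 (163) [FIFO — oldest first]: 163 @ $14 = $2,282
Sale 2 (1221) [FIFO — oldest first]: 100 @ $14 + 358 @ $12 + 130 @ $14 + 179 @ $10 + 370 @ $9 + 84 @ $5 = $13,056
Total COGS = $2,282 + $13,056 = $15,338
Ending inventory: 267 @ $5 = $1,335
Check: goods available $16,673 = COGS $15,338 + ending $1,335

COGS = $15,338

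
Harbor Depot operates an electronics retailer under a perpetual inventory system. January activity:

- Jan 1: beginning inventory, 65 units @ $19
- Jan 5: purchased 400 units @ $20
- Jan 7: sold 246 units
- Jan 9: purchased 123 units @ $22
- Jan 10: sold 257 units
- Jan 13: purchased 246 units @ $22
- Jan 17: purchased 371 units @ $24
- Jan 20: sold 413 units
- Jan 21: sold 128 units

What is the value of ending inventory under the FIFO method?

Jan 7, 246 sold [FIFO — oldest first]: 65 @ $19 + 181 @ $20 = $4,855
Jan 10, 257 sold [FIFO — oldest first]: 219 @ $20 + 38 @ $22 = $5,216
Jan 20, 413 sold [FIFO — oldest first]: 85 @ $22 + 246 @ $22 + 82 @ $24 = $9,250
Jan 21, 128 sold [FIFO — oldest first]: 128 @ $24 = $3,072
Total COGS = $4,855 + $5,216 + $9,250 + $3,072 = $22,393
Ending inventory: 161 @ $24 = $3,864
Check: goods available $26,257 = COGS $22,393 + ending $3,864

Ending inventory = $3,864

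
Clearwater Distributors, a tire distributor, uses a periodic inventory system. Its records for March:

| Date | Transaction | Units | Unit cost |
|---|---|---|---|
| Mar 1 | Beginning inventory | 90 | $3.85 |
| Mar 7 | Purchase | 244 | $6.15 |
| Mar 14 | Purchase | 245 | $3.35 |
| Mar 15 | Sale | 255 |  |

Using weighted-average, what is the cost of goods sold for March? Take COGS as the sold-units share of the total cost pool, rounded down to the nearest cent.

COGS = $1,174.95

Mar 15, sell 255: 255/579 × $2,667.85 → $1,174.95
Ending inventory (cost pool remaining) = $1,492.90
Check: goods available $2,667.85 = COGS $1,174.95 + ending $1,492.90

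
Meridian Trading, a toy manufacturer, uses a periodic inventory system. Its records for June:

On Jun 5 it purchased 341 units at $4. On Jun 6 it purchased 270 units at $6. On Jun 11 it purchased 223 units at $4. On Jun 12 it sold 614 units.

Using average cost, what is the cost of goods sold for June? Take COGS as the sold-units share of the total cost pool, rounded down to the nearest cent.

Jun 12, sell 614: 614/834 × $3,876.00 → $2,853.55
Ending inventory (cost pool remaining) = $1,022.45

COGS = $2,853.55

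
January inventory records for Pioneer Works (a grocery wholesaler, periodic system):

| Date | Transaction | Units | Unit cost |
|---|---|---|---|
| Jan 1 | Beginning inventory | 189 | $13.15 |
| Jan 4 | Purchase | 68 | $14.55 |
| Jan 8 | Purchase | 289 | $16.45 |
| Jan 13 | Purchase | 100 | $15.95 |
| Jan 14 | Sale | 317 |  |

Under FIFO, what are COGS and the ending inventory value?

Jan 14, 317 sold [FIFO — oldest first]: 189 @ $13.15 + 68 @ $14.55 + 60 @ $16.45 = $4,461.75
Ending inventory: 229 @ $16.45 + 100 @ $15.95 = $5,362.05

COGS = $4,461.75; ending inventory = $5,362.05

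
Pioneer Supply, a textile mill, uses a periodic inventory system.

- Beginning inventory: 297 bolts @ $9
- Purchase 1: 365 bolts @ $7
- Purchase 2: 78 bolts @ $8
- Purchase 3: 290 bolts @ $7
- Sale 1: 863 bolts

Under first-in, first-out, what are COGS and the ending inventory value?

Sale 1 (863) [FIFO — oldest first]: 297 @ $9 + 365 @ $7 + 78 @ $8 + 123 @ $7 = $6,713
Ending inventory: 167 @ $7 = $1,169

COGS = $6,713; ending inventory = $1,169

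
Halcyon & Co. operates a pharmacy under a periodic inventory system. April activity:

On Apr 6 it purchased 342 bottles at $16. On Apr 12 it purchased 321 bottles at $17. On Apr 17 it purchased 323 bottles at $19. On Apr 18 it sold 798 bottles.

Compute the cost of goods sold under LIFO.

COGS = $14,058

Apr 18, 798 sold [LIFO — newest first]: 323 @ $19 + 321 @ $17 + 154 @ $16 = $14,058
Ending inventory: 188 @ $16 = $3,008
Check: goods available $17,066 = COGS $14,058 + ending $3,008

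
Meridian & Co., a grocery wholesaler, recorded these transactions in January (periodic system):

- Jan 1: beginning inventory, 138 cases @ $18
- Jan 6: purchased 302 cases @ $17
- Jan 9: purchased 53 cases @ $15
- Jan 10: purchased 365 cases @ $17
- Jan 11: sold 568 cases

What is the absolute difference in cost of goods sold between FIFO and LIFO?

FIFO COGS: 138 @ $18 + 302 @ $17 + 53 @ $15 + 75 @ $17 = $9,688
LIFO COGS: 365 @ $17 + 53 @ $15 + 150 @ $17 = $9,550
Difference = |$9,688 − $9,550| = $138

$138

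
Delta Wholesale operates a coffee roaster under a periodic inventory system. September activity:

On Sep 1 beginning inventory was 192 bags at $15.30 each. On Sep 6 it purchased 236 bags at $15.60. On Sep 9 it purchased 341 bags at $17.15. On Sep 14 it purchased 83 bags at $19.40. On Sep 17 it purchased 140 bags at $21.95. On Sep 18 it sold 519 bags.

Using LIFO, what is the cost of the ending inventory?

Sep 18, 519 sold [LIFO — newest first]: 140 @ $21.95 + 83 @ $19.40 + 296 @ $17.15 = $9,759.60
Ending inventory: 192 @ $15.30 + 236 @ $15.60 + 45 @ $17.15 = $7,390.95

Ending inventory = $7,390.95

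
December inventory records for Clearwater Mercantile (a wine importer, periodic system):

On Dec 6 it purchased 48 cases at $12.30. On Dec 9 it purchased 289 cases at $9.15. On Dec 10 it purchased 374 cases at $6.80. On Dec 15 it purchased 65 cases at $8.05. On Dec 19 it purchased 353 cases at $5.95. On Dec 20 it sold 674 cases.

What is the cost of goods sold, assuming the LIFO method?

COGS = $4,364.40

Dec 20, 674 sold [LIFO — newest first]: 353 @ $5.95 + 65 @ $8.05 + 256 @ $6.80 = $4,364.40
Ending inventory: 48 @ $12.30 + 289 @ $9.15 + 118 @ $6.80 = $4,037.15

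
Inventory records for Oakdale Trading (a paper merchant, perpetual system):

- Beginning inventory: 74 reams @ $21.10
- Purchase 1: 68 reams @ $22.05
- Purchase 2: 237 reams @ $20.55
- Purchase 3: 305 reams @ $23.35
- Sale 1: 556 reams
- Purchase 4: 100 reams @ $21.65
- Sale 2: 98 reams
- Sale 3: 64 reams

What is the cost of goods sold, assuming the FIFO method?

COGS = $15,789.00

Sale 1 (556) [FIFO — oldest first]: 74 @ $21.10 + 68 @ $22.05 + 237 @ $20.55 + 177 @ $23.35 = $12,064.10
Sale 2 (98) [FIFO — oldest first]: 98 @ $23.35 = $2,288.30
Sale 3 (64) [FIFO — oldest first]: 30 @ $23.35 + 34 @ $21.65 = $1,436.60
Total COGS = $12,064.10 + $2,288.30 + $1,436.60 = $15,789.00
Ending inventory: 66 @ $21.65 = $1,428.90
Check: goods available $17,217.90 = COGS $15,789.00 + ending $1,428.90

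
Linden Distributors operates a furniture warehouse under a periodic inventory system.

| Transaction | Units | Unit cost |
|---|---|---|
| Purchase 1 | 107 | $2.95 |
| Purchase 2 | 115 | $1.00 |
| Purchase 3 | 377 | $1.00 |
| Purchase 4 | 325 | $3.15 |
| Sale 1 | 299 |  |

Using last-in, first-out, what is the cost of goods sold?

COGS = $941.85

Sale 1 (299) [LIFO — newest first]: 299 @ $3.15 = $941.85
Ending inventory: 107 @ $2.95 + 115 @ $1.00 + 377 @ $1.00 + 26 @ $3.15 = $889.55
Check: goods available $1,831.40 = COGS $941.85 + ending $889.55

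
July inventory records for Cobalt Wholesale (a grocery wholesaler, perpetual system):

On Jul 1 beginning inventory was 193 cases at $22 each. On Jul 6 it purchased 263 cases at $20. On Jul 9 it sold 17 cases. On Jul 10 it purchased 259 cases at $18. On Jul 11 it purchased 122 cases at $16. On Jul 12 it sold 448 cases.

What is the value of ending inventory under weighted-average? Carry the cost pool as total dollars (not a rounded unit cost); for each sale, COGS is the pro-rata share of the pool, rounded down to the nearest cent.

Ending inventory = $7,152.21

After Jul 1: 193 on hand, pool $4,246.00 (≈ $22.0000 each)
After Jul 6: 456 on hand, pool $9,506.00 (≈ $20.8465 each)
Jul 9, sell 17: 17/456 × $9,506.00 → $354.39
After Jul 10: 698 on hand, pool $13,813.61 (≈ $19.7903 each)
After Jul 11: 820 on hand, pool $15,765.61 (≈ $19.2264 each)
Jul 12, sell 448: 448/820 × $15,765.61 → $8,613.40
Total COGS = $354.39 + $8,613.40 = $8,967.79
Ending inventory (cost pool remaining) = $7,152.21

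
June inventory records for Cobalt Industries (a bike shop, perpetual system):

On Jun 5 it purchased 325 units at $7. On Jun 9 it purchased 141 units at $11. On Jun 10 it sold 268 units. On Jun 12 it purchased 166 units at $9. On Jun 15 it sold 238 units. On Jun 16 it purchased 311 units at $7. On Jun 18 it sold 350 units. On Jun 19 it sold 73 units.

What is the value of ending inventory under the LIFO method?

Jun 10, 268 sold [LIFO — newest first]: 141 @ $11 + 127 @ $7 = $2,440
Jun 15, 238 sold [LIFO — newest first]: 166 @ $9 + 72 @ $7 = $1,998
Jun 18, 350 sold [LIFO — newest first]: 311 @ $7 + 39 @ $7 = $2,450
Jun 19, 73 sold [LIFO — newest first]: 73 @ $7 = $511
Total COGS = $2,440 + $1,998 + $2,450 + $511 = $7,399
Ending inventory: 14 @ $7 = $98

Ending inventory = $98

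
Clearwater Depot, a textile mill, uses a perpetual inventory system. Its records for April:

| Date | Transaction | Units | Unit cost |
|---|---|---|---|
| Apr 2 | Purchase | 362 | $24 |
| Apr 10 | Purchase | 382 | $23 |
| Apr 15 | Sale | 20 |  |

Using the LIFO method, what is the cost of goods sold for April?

Apr 15, 20 sold [LIFO — newest first]: 20 @ $23 = $460
Ending inventory: 362 @ $24 + 362 @ $23 = $17,014

COGS = $460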